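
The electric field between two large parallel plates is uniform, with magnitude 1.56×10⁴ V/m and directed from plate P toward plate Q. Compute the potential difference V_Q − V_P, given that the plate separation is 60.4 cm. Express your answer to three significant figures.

-9420 V

In a uniform field, potential decreases in the direction of E: ΔV = −E·d for a displacement d parallel to E.
Going from P to Q is a displacement of 60.4 cm along the field, so V_Q − V_P = −Ed = -9420 V.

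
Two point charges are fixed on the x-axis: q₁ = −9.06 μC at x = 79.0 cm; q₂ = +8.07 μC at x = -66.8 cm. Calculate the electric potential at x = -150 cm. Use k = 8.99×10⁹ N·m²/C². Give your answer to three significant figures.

Electric potential is a scalar, so the contributions from each charge add algebraically: V = Σ kqᵢ/rᵢ.
Distances from the field point to each charge: r₁ = 2.29 m, r₂ = 0.832 m.
V = k[(-9.06×10⁻⁶)/(2.29) + (8.07×10⁻⁶)/(0.832)] = 5.16×10⁴ V.

5.16×10⁴ V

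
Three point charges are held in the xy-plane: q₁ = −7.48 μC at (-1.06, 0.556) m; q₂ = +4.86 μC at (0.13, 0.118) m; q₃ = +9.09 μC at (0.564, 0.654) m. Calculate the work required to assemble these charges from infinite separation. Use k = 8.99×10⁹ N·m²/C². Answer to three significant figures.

-0.0576 J

The work to assemble the configuration equals its total potential energy, U = Σ kqᵢqⱼ/rᵢⱼ over all pairs.
Pair separations: r₁₂ = 1.27 m, r₁₃ = 1.63 m, r₂₃ = 0.690 m.
U = (-0.258) + (-0.376) + (0.576) = -0.0576 J.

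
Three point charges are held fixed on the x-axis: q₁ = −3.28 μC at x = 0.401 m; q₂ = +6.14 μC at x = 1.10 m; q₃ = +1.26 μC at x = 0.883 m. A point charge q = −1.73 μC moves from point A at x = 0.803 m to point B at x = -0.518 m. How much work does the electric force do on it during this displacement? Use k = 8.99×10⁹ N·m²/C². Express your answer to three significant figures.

-0.422 J

The work done by the electric force is W_field = −ΔU = −q(V_B − V_A) = q(V_A − V_B).
At A: distances to the source charges are 0.402 m, 0.297 m, 0.0800 m; V_A = Σ kqᵢ/rᵢ = 2.54×10⁵ V.
At B: distances to the source charges are 0.919 m, 1.62 m, 1.40 m; V_B = Σ kqᵢ/rᵢ = 1.01×10⁴ V.
ΔV = V_B − V_A = -2.44×10⁵ V.
W_field = −qΔV = −(-1.73×10⁻⁶ C)(-2.44×10⁵ V) = -0.422 J.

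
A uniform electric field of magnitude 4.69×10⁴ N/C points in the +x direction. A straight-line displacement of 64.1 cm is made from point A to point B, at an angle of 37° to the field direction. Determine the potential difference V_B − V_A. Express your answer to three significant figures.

Only the component of displacement along E changes the potential: ΔV = −E·d·cosθ.
ΔV = −(4.69×10⁴ V/m)(0.641 m)cos37° = -2.40×10⁴ V.

-2.40×10⁴ V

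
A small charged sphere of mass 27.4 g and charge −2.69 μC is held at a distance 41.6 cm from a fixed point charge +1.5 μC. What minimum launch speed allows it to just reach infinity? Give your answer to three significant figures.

To just escape, total mechanical energy must reach zero at infinity: ½mv²_min + U = 0, so ½mv²_min = −U = |kQq|/r.
|U| = |kQq|/r = (8.99×10⁹ N·m²/C²)(1.50×10⁻⁶)(2.69×10⁻⁶)/(0.416) = 0.0872 J.
v_min = √(2|U|/m) = √(2·0.0872/0.0274) = 2.52 m/s.

2.52 m/s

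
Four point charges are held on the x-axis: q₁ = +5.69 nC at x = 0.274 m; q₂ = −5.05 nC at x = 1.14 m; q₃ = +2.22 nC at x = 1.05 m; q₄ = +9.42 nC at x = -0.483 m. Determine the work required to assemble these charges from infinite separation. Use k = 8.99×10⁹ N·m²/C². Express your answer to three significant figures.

-7.76×10⁻⁷ J

The work to assemble the configuration equals its total potential energy, U = Σ kqᵢqⱼ/rᵢⱼ over all pairs.
Pair separations: r₁₂ = 0.866 m, r₁₃ = 0.776 m, r₁₄ = 0.757 m, r₂₃ = 0.0900 m, r₂₄ = 1.62 m, r₃₄ = 1.53 m.
Summing all 6 pair terms gives U = -7.76×10⁻⁷ J.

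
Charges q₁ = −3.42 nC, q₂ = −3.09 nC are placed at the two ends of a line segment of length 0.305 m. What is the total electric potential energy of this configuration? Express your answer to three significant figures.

3.11×10⁻⁷ J

The work to assemble the configuration equals its total potential energy, U = Σ kqᵢqⱼ/rᵢⱼ over all pairs.
The separation is r = 0.305 m.
U = (3.11×10⁻⁷) = 3.11×10⁻⁷ J.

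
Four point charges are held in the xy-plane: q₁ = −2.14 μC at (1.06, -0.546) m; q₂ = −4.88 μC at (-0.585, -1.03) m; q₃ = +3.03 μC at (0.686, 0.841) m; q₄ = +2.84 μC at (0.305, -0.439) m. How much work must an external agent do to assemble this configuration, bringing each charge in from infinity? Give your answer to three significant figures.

-0.175 J

The assembly work is the sum of pairwise potential energies, U = Σ_{i<j} kqᵢqⱼ/rᵢⱼ.
Pair separations: r₁₂ = 1.71 m, r₁₃ = 1.44 m, r₁₄ = 0.763 m, r₂₃ = 2.26 m, r₂₄ = 1.07 m, r₃₄ = 1.34 m.
Summing all 6 pair terms gives U = -0.175 J.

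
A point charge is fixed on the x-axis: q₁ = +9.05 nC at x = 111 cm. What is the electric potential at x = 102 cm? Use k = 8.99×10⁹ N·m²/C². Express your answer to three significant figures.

The total potential is the scalar sum of each charge's contribution, V = Σ kqᵢ/rᵢ.
V = k[(9.05×10⁻⁹)/(0.0900)] = 904 V.

904 V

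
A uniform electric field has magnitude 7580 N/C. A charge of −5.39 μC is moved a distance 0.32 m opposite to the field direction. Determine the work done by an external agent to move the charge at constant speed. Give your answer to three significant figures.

The potential change for a displacement 0.32 m opposite to the field direction is ΔV = +Ed = 2430 V.
W_ext = qΔV = -0.0131 J.

-0.0131 J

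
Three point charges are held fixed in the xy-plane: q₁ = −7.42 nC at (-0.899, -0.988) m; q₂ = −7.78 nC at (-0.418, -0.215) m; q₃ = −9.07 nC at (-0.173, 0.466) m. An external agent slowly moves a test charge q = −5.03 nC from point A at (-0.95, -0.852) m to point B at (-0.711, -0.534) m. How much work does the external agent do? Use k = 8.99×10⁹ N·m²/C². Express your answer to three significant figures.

For quasistatic motion the external work equals the change in potential energy: W_ext = qΔV = q(V_B − V_A).
At A: distances to the source charges are 0.145 m, 0.830 m, 1.53 m; V_A = Σ kqᵢ/rᵢ = -597 V.
At B: distances to the source charges are 0.491 m, 0.433 m, 1.14 m; V_B = Σ kqᵢ/rᵢ = -369 V.
ΔV = V_B − V_A = 228 V.
W_ext = qΔV = (-5.03×10⁻⁹ C)(228 V) = -1.15×10⁻⁶ J.

-1.15×10⁻⁶ J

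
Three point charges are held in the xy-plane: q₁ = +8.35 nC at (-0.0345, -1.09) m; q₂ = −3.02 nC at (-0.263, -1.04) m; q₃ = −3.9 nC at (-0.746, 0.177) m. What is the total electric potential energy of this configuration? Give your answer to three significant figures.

-1.09×10⁻⁶ J

The work to assemble the configuration equals its total potential energy, U = Σ kqᵢqⱼ/rᵢⱼ over all pairs.
Pair separations: r₁₂ = 0.234 m, r₁₃ = 1.45 m, r₂₃ = 1.31 m.
U = (-9.69×10⁻⁷) + (-2.01×10⁻⁷) + (8.09×10⁻⁸) = -1.09×10⁻⁶ J.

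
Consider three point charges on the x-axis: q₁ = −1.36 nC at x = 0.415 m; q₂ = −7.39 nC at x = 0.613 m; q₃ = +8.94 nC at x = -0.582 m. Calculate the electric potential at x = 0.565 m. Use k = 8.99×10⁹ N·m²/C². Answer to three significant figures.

-1400 V

Electric potential is a scalar, so the contributions from each charge add algebraically: V = Σ kqᵢ/rᵢ.
Distances from the field point to each charge: r₁ = 0.150 m, r₂ = 0.0480 m, r₃ = 1.15 m.
V = k[(-1.36×10⁻⁹)/(0.150) + (-7.39×10⁻⁹)/(0.0480) + (8.94×10⁻⁹)/(1.15)] = -1400 V.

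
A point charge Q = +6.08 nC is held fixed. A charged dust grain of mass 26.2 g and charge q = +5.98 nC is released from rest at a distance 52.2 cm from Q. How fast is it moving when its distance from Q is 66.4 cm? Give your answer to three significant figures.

3.20×10⁻³ m/s

Only the electrostatic force acts, so mechanical energy is conserved: ½mv² = U₁ − U₂ = kQq(1/r₁ − 1/r₂).
U₁ − U₂ = (8.99×10⁹ N·m²/C²)(6.08×10⁻⁹ C)(5.98×10⁻⁹ C)(1/0.522 − 1/0.664) = 1.34×10⁻⁷ J.
v = √(2·1.34×10⁻⁷/0.0262) = 3.20×10⁻³ m/s.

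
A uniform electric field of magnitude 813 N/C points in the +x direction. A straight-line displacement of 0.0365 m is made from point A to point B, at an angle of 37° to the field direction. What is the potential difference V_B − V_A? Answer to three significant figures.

Only the component of displacement along E changes the potential: ΔV = −E·d·cosθ.
ΔV = −(813 V/m)(0.0365 m)cos37° = -23.7 V.

-23.7 V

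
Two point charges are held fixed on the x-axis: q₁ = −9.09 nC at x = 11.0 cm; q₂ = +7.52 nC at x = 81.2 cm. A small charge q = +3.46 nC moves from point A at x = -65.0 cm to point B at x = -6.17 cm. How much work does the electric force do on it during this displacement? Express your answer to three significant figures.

1.17×10⁻⁶ J

The work done by the electric force is W_field = −ΔU = −q(V_B − V_A) = q(V_A − V_B).
At A: distances to the source charges are 0.760 m, 1.46 m; V_A = Σ kqᵢ/rᵢ = -61.3 V.
At B: distances to the source charges are 0.172 m, 0.874 m; V_B = Σ kqᵢ/rᵢ = -399 V.
ΔV = V_B − V_A = -337 V.
W_field = −qΔV = −(3.46×10⁻⁹ C)(-337 V) = 1.17×10⁻⁶ J.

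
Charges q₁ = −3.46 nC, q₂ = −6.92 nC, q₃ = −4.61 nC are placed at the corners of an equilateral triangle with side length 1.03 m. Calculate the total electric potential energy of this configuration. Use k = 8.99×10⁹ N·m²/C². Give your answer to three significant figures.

The work to assemble the configuration equals its total potential energy, U = Σ kqᵢqⱼ/rᵢⱼ over all pairs.
All three pair separations equal the side length, 1.03 m.
U = (2.09×10⁻⁷) + (1.39×10⁻⁷) + (2.78×10⁻⁷) = 6.27×10⁻⁷ J.

6.27×10⁻⁷ J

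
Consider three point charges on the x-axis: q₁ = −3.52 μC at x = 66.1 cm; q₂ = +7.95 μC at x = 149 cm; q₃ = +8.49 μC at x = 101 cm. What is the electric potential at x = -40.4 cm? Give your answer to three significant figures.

6.20×10⁴ V

Electric potential is a scalar, so the contributions from each charge add algebraically: V = Σ kqᵢ/rᵢ.
Distances from the field point to each charge: r₁ = 1.06 m, r₂ = 1.89 m, r₃ = 1.41 m.
V = k[(-3.52×10⁻⁶)/(1.06) + (7.95×10⁻⁶)/(1.89) + (8.49×10⁻⁶)/(1.41)] = 6.20×10⁴ V.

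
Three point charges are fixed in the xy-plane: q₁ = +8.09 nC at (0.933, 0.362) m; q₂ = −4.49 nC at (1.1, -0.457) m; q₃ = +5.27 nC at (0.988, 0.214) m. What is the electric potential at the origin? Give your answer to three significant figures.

The total potential is the scalar sum of each charge's contribution, V = Σ kqᵢ/rᵢ.
Distances from the field point to each charge: r₁ = 1.00 m, r₂ = 1.19 m, r₃ = 1.01 m.
V = k[(8.09×10⁻⁹)/(1.00) + (-4.49×10⁻⁹)/(1.19) + (5.27×10⁻⁹)/(1.01)] = 85.7 V.

85.7 V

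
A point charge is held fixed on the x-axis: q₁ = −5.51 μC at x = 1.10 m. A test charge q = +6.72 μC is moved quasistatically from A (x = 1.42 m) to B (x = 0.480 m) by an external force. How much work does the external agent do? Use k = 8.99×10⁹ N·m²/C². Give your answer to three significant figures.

For quasistatic motion the external work equals the change in potential energy: W_ext = qΔV = q(V_B − V_A).
At A: distance to the source charge is 0.320 m; V_A = kq₁/r = -1.55×10⁵ V.
At B: distance to the source charge is 0.620 m; V_B = kq₁/r = -7.99×10⁴ V.
ΔV = V_B − V_A = 7.49×10⁴ V.
W_ext = qΔV = (6.72×10⁻⁶ C)(7.49×10⁴ V) = 0.503 J.

0.503 J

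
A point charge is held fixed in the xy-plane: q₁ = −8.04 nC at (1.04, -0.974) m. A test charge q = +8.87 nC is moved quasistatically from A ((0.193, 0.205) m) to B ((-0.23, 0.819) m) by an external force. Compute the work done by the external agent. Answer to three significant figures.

1.50×10⁻⁷ J

For quasistatic motion the external work equals the change in potential energy: W_ext = qΔV = q(V_B − V_A).
At A: distance to the source charge is 1.45 m; V_A = kq₁/r = -49.8 V.
At B: distance to the source charge is 2.20 m; V_B = kq₁/r = -32.9 V.
ΔV = V_B − V_A = 16.9 V.
W_ext = qΔV = (8.87×10⁻⁹ C)(16.9 V) = 1.50×10⁻⁷ J.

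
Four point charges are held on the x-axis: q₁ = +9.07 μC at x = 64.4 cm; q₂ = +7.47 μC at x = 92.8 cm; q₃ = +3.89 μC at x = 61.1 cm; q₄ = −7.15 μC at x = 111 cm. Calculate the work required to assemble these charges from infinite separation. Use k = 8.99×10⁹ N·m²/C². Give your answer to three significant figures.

The assembly work is the sum of pairwise potential energies, U = Σ_{i<j} kqᵢqⱼ/rᵢⱼ.
Pair separations: r₁₂ = 0.284 m, r₁₃ = 0.0330 m, r₁₄ = 0.466 m, r₂₃ = 0.317 m, r₂₄ = 0.182 m, r₃₄ = 0.499 m.
Summing all 6 pair terms gives U = 8.19 J.

8.19 J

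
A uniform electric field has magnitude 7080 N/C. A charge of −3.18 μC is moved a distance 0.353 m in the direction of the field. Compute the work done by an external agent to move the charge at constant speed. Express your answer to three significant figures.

The potential change for a displacement 0.353 m in the direction of the field is ΔV = −Ed = -2500 V.
W_ext = qΔV = 7.95×10⁻³ J.

7.95×10⁻³ J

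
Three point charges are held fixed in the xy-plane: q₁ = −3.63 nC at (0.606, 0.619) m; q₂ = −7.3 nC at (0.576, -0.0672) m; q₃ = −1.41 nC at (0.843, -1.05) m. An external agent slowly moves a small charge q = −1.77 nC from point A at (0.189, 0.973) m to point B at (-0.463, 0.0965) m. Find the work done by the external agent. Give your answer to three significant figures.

For quasistatic motion the external work equals the change in potential energy: W_ext = qΔV = q(V_B − V_A).
At A: distances to the source charges are 0.547 m, 1.11 m, 2.13 m; V_A = Σ kqᵢ/rᵢ = -125 V.
At B: distances to the source charges are 1.19 m, 1.05 m, 1.74 m; V_B = Σ kqᵢ/rᵢ = -97.1 V.
ΔV = V_B − V_A = 27.6 V.
W_ext = qΔV = (-1.77×10⁻⁹ C)(27.6 V) = -4.89×10⁻⁸ J.

-4.89×10⁻⁸ J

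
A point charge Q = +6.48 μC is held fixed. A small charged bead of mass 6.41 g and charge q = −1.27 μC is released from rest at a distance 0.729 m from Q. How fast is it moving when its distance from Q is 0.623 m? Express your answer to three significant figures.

Only the electrostatic force acts, so mechanical energy is conserved: ½mv² = U₁ − U₂ = kQq(1/r₁ − 1/r₂).
U₁ − U₂ = (8.99×10⁹ N·m²/C²)(6.48×10⁻⁶ C)(-1.27×10⁻⁶ C)(1/0.729 − 1/0.623) = 0.0173 J.
v = √(2·0.0173/6.41×10⁻³) = 2.32 m/s.

2.32 m/s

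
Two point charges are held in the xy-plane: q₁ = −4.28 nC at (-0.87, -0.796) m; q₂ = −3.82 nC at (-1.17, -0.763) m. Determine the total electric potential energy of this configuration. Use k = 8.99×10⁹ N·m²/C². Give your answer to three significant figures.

4.87×10⁻⁷ J

The work to assemble the configuration equals its total potential energy, U = Σ kqᵢqⱼ/rᵢⱼ over all pairs.
Pair separations: r₁₂ = 0.302 m.
U = (4.87×10⁻⁷) = 4.87×10⁻⁷ J.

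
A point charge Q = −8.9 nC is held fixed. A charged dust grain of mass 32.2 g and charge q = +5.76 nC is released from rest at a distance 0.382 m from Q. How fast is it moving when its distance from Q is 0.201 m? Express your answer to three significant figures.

8.21×10⁻³ m/s

Only the electrostatic force acts, so mechanical energy is conserved: ½mv² = U₁ − U₂ = kQq(1/r₁ − 1/r₂).
U₁ − U₂ = (8.99×10⁹ N·m²/C²)(-8.90×10⁻⁹ C)(5.76×10⁻⁹ C)(1/0.382 − 1/0.201) = 1.09×10⁻⁶ J.
v = √(2·1.09×10⁻⁶/0.0322) = 8.21×10⁻³ m/s.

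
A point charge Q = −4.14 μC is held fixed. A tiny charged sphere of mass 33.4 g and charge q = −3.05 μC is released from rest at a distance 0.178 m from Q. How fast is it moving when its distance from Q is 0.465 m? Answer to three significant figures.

Only the electrostatic force acts, so mechanical energy is conserved: ½mv² = U₁ − U₂ = kQq(1/r₁ − 1/r₂).
U₁ − U₂ = (8.99×10⁹ N·m²/C²)(-4.14×10⁻⁶ C)(-3.05×10⁻⁶ C)(1/0.178 − 1/0.465) = 0.394 J.
v = √(2·0.394/0.0334) = 4.85 m/s.

4.85 m/s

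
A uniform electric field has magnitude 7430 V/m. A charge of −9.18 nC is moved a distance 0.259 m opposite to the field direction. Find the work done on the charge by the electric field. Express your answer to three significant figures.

1.77×10⁻⁵ J

The potential change for a displacement 0.259 m opposite to the field direction is ΔV = +Ed = 1920 V.
W_field = −qΔV = 1.77×10⁻⁵ J.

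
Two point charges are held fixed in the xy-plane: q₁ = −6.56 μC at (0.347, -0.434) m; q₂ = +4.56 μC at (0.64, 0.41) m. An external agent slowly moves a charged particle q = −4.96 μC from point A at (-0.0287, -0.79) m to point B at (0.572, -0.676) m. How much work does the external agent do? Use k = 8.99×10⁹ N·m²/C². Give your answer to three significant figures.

0.281 J

For quasistatic motion the external work equals the change in potential energy: W_ext = qΔV = q(V_B − V_A).
At A: distances to the source charges are 0.518 m, 1.37 m; V_A = Σ kqᵢ/rᵢ = -8.41×10⁴ V.
At B: distances to the source charges are 0.330 m, 1.09 m; V_B = Σ kqᵢ/rᵢ = -1.41×10⁵ V.
ΔV = V_B − V_A = -5.67×10⁴ V.
W_ext = qΔV = (-4.96×10⁻⁶ C)(-5.67×10⁴ V) = 0.281 J.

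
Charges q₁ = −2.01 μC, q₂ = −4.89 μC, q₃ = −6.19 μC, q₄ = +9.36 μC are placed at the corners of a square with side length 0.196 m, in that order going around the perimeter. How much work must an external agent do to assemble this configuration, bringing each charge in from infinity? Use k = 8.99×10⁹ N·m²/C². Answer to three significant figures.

-2.76 J

The assembly work is the sum of pairwise potential energies, U = Σ_{i<j} kqᵢqⱼ/rᵢⱼ.
The four side pairs have separation 0.196 m and the two diagonal pairs 0.277 m.
Summing all 6 pair terms gives U = -2.76 J.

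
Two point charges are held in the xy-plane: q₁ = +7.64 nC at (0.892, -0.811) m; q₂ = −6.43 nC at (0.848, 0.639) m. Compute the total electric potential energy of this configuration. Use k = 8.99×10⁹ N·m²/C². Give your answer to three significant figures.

The work to assemble the configuration equals its total potential energy, U = Σ kqᵢqⱼ/rᵢⱼ over all pairs.
Pair separations: r₁₂ = 1.45 m.
U = (-3.04×10⁻⁷) = -3.04×10⁻⁷ J.

-3.04×10⁻⁷ J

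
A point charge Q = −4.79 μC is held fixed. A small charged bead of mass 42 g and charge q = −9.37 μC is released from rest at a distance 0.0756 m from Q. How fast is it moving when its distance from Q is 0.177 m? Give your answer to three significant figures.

12.1 m/s

Only the electrostatic force acts, so mechanical energy is conserved: ½mv² = U₁ − U₂ = kQq(1/r₁ − 1/r₂).
U₁ − U₂ = (8.99×10⁹ N·m²/C²)(-4.79×10⁻⁶ C)(-9.37×10⁻⁶ C)(1/0.0756 − 1/0.177) = 3.06 J.
v = √(2·3.06/0.0420) = 12.1 m/s.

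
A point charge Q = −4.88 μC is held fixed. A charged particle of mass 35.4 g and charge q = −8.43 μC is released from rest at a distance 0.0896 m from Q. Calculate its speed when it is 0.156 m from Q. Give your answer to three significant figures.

9.96 m/s

Only the electrostatic force acts, so mechanical energy is conserved: ½mv² = U₁ − U₂ = kQq(1/r₁ − 1/r₂).
U₁ − U₂ = (8.99×10⁹ N·m²/C²)(-4.88×10⁻⁶ C)(-8.43×10⁻⁶ C)(1/0.0896 − 1/0.156) = 1.76 J.
v = √(2·1.76/0.0354) = 9.96 m/s.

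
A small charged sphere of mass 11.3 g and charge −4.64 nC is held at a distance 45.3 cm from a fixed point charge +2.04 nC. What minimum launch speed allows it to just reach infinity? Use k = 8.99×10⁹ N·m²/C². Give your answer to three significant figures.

5.77×10⁻³ m/s

To just escape, total mechanical energy must reach zero at infinity: ½mv²_min + U = 0, so ½mv²_min = −U = |kQq|/r.
|U| = |kQq|/r = (8.99×10⁹ N·m²/C²)(2.04×10⁻⁹)(4.64×10⁻⁹)/(0.453) = 1.88×10⁻⁷ J.
v_min = √(2|U|/m) = √(2·1.88×10⁻⁷/0.0113) = 5.77×10⁻³ m/s.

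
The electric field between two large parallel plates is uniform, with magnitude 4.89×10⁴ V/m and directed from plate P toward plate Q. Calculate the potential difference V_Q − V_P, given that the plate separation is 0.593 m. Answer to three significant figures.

In a uniform field, potential decreases in the direction of E: ΔV = −E·d for a displacement d parallel to E.
Going from P to Q is a displacement of 0.593 m along the field, so V_Q − V_P = −Ed = -2.90×10⁴ V.

-2.90×10⁴ V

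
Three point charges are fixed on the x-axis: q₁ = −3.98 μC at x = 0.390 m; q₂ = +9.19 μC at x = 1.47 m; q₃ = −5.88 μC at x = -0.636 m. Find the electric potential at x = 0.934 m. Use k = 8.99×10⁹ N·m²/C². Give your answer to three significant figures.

5.47×10⁴ V

Electric potential is a scalar, so the contributions from each charge add algebraically: V = Σ kqᵢ/rᵢ.
Distances from the field point to each charge: r₁ = 0.544 m, r₂ = 0.536 m, r₃ = 1.57 m.
V = k[(-3.98×10⁻⁶)/(0.544) + (9.19×10⁻⁶)/(0.536) + (-5.88×10⁻⁶)/(1.57)] = 5.47×10⁴ V.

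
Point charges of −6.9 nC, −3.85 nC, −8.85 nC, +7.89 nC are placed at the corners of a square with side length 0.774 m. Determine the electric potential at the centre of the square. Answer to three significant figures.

Electric potential is a scalar, so the contributions from each charge add algebraically: V = Σ kqᵢ/rᵢ.
The distance from each corner to the centre is a√2/2 = 0.547 m.
V = k[(-6.90×10⁻⁹)/(0.547) + (-3.85×10⁻⁹)/(0.547) + (-8.85×10⁻⁹)/(0.547) + (7.89×10⁻⁹)/(0.547)] = -192 V.

-192 V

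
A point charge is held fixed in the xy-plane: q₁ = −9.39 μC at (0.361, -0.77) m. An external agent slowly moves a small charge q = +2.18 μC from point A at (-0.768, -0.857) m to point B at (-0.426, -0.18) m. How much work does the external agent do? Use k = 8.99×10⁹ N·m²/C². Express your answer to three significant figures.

-0.0246 J

For quasistatic motion the external work equals the change in potential energy: W_ext = qΔV = q(V_B − V_A).
At A: distance to the source charge is 1.13 m; V_A = kq₁/r = -7.45×10⁴ V.
At B: distance to the source charge is 0.984 m; V_B = kq₁/r = -8.58×10⁴ V.
ΔV = V_B − V_A = -1.13×10⁴ V.
W_ext = qΔV = (2.18×10⁻⁶ C)(-1.13×10⁴ V) = -0.0246 J.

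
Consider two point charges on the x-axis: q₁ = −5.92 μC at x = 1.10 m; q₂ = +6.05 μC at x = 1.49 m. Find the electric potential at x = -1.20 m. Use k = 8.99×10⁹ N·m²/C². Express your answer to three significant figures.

-2920 V

The total potential is the scalar sum of each charge's contribution, V = Σ kqᵢ/rᵢ.
Distances from the field point to each charge: r₁ = 2.30 m, r₂ = 2.69 m.
V = k[(-5.92×10⁻⁶)/(2.30) + (6.05×10⁻⁶)/(2.69)] = -2920 V.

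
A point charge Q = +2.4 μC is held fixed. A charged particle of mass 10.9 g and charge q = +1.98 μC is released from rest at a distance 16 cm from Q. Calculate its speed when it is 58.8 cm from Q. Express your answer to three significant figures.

5.97 m/s

Only the electrostatic force acts, so mechanical energy is conserved: ½mv² = U₁ − U₂ = kQq(1/r₁ − 1/r₂).
U₁ − U₂ = (8.99×10⁹ N·m²/C²)(2.40×10⁻⁶ C)(1.98×10⁻⁶ C)(1/0.160 − 1/0.588) = 0.194 J.
v = √(2·0.194/0.0109) = 5.97 m/s.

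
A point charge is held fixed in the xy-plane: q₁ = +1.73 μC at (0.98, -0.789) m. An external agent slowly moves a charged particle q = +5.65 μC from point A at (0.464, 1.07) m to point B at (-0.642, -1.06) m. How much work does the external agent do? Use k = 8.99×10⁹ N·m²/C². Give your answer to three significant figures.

7.89×10⁻³ J

For quasistatic motion the external work equals the change in potential energy: W_ext = qΔV = q(V_B − V_A).
At A: distance to the source charge is 1.93 m; V_A = kq₁/r = 8060 V.
At B: distance to the source charge is 1.64 m; V_B = kq₁/r = 9460 V.
ΔV = V_B − V_A = 1400 V.
W_ext = qΔV = (5.65×10⁻⁶ C)(1400 V) = 7.89×10⁻³ J.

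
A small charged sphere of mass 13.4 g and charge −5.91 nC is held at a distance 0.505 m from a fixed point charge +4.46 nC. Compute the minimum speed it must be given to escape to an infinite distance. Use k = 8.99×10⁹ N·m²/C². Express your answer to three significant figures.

8.37×10⁻³ m/s

To just escape, total mechanical energy must reach zero at infinity: ½mv²_min + U = 0, so ½mv²_min = −U = |kQq|/r.
|U| = |kQq|/r = (8.99×10⁹ N·m²/C²)(4.46×10⁻⁹)(5.91×10⁻⁹)/(0.505) = 4.69×10⁻⁷ J.
v_min = √(2|U|/m) = √(2·4.69×10⁻⁷/0.0134) = 8.37×10⁻³ m/s.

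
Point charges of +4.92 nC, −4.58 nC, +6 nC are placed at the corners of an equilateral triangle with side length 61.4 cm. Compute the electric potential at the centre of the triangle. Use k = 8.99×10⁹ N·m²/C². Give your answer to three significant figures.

161 V

Electric potential is a scalar, so the contributions from each charge add algebraically: V = Σ kqᵢ/rᵢ.
The distance from each vertex to the centroid is a/√3 = 0.354 m.
V = k[(4.92×10⁻⁹)/(0.354) + (-4.58×10⁻⁹)/(0.354) + (6.00×10⁻⁹)/(0.354)] = 161 V.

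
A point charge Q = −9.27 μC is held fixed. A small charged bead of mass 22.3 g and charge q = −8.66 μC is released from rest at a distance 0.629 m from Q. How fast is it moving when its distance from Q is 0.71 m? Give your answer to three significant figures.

Only the electrostatic force acts, so mechanical energy is conserved: ½mv² = U₁ − U₂ = kQq(1/r₁ − 1/r₂).
U₁ − U₂ = (8.99×10⁹ N·m²/C²)(-9.27×10⁻⁶ C)(-8.66×10⁻⁶ C)(1/0.629 − 1/0.710) = 0.131 J.
v = √(2·0.131/0.0223) = 3.43 m/s.

3.43 m/s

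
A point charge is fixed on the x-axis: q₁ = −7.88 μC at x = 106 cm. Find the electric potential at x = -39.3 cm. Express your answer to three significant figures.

-4.88×10⁴ V

Electric potential is a scalar, so the contributions from each charge add algebraically: V = Σ kqᵢ/rᵢ.
V = k[(-7.88×10⁻⁶)/(1.45)] = -4.88×10⁴ V.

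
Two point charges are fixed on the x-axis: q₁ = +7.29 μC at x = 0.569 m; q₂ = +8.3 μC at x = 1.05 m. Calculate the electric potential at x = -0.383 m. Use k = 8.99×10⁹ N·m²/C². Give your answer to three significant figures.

Electric potential is a scalar, so the contributions from each charge add algebraically: V = Σ kqᵢ/rᵢ.
Distances from the field point to each charge: r₁ = 0.952 m, r₂ = 1.43 m.
V = k[(7.29×10⁻⁶)/(0.952) + (8.30×10⁻⁶)/(1.43)] = 1.21×10⁵ V.

1.21×10⁵ V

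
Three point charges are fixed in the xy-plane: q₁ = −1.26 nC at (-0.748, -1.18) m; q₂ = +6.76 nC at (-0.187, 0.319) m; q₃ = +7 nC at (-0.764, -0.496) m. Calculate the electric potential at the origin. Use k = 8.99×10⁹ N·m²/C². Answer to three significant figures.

The total potential is the scalar sum of each charge's contribution, V = Σ kqᵢ/rᵢ.
Distances from the field point to each charge: r₁ = 1.40 m, r₂ = 0.370 m, r₃ = 0.911 m.
V = k[(-1.26×10⁻⁹)/(1.40) + (6.76×10⁻⁹)/(0.370) + (7.00×10⁻⁹)/(0.911)] = 225 V.

225 V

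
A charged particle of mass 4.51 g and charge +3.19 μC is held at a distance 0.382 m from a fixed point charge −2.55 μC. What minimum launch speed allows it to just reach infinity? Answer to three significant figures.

9.21 m/s

To just escape, total mechanical energy must reach zero at infinity: ½mv²_min + U = 0, so ½mv²_min = −U = |kQq|/r.
|U| = |kQq|/r = (8.99×10⁹ N·m²/C²)(2.55×10⁻⁶)(3.19×10⁻⁶)/(0.382) = 0.191 J.
v_min = √(2|U|/m) = √(2·0.191/4.51×10⁻³) = 9.21 m/s.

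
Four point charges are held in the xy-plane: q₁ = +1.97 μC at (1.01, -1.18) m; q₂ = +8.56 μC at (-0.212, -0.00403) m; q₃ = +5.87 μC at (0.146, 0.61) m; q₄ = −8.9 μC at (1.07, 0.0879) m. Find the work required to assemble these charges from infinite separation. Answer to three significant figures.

-0.322 J

The work to assemble the configuration equals its total potential energy, U = Σ kqᵢqⱼ/rᵢⱼ over all pairs.
Pair separations: r₁₂ = 1.70 m, r₁₃ = 1.99 m, r₁₄ = 1.27 m, r₂₃ = 0.711 m, r₂₄ = 1.29 m, r₃₄ = 1.06 m.
Summing all 6 pair terms gives U = -0.322 J.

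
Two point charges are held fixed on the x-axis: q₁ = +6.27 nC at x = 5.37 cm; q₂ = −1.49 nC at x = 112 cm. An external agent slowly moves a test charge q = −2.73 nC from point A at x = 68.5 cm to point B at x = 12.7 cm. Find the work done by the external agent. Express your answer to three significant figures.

-1.90×10⁻⁶ J

For quasistatic motion the external work equals the change in potential energy: W_ext = qΔV = q(V_B − V_A).
At A: distances to the source charges are 0.631 m, 0.435 m; V_A = Σ kqᵢ/rᵢ = 58.5 V.
At B: distances to the source charges are 0.0733 m, 0.993 m; V_B = Σ kqᵢ/rᵢ = 756 V.
ΔV = V_B − V_A = 697 V.
W_ext = qΔV = (-2.73×10⁻⁹ C)(697 V) = -1.90×10⁻⁶ J.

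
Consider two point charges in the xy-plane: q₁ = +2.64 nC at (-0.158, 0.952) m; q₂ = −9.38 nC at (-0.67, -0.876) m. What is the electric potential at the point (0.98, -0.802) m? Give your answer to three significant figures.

-39.7 V

Electric potential is a scalar, so the contributions from each charge add algebraically: V = Σ kqᵢ/rᵢ.
Distances from the field point to each charge: r₁ = 2.09 m, r₂ = 1.65 m.
V = k[(2.64×10⁻⁹)/(2.09) + (-9.38×10⁻⁹)/(1.65)] = -39.7 V.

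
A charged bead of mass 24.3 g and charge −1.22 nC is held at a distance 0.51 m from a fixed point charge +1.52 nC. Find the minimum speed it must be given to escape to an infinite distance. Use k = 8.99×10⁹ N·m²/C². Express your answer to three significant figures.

1.64×10⁻³ m/s

To just escape, total mechanical energy must reach zero at infinity: ½mv²_min + U = 0, so ½mv²_min = −U = |kQq|/r.
|U| = |kQq|/r = (8.99×10⁹ N·m²/C²)(1.52×10⁻⁹)(1.22×10⁻⁹)/(0.510) = 3.27×10⁻⁸ J.
v_min = √(2|U|/m) = √(2·3.27×10⁻⁸/0.0243) = 1.64×10⁻³ m/s.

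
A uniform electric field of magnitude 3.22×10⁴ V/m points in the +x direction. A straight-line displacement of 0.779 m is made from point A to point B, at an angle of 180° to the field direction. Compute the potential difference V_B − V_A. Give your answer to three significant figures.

2.51×10⁴ V

Only the component of displacement along E changes the potential: ΔV = −E·d·cosθ.
ΔV = −(3.22×10⁴ V/m)(0.779 m)cos180° = 2.51×10⁴ V.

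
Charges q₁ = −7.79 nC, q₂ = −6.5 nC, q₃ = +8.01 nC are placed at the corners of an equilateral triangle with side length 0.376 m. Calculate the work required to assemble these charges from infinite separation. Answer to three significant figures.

-1.53×10⁻⁶ J

The work to assemble the configuration equals its total potential energy, U = Σ kqᵢqⱼ/rᵢⱼ over all pairs.
All three pair separations equal the side length, 0.376 m.
U = (1.21×10⁻⁶) + (-1.49×10⁻⁶) + (-1.24×10⁻⁶) = -1.53×10⁻⁶ J.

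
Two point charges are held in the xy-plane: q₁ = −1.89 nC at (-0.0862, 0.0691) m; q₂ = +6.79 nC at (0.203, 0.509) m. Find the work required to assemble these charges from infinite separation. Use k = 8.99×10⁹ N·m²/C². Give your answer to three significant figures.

The work to assemble the configuration equals its total potential energy, U = Σ kqᵢqⱼ/rᵢⱼ over all pairs.
Pair separations: r₁₂ = 0.526 m.
U = (-2.19×10⁻⁷) = -2.19×10⁻⁷ J.

-2.19×10⁻⁷ J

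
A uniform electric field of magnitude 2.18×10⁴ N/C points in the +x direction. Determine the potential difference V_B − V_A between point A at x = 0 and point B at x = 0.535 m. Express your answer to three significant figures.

In a uniform field, potential decreases in the direction of E: V_B − V_A = −E·Δx.
V_B − V_A = −(2.18×10⁴ V/m)(0.535 m) = -1.17×10⁴ V.

-1.17×10⁴ V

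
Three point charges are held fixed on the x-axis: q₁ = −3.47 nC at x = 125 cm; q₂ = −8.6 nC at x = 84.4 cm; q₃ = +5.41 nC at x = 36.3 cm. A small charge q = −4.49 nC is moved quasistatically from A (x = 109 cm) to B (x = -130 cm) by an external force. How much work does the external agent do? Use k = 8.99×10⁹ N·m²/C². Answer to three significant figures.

For quasistatic motion the external work equals the change in potential energy: W_ext = qΔV = q(V_B − V_A).
At A: distances to the source charges are 0.160 m, 0.246 m, 0.727 m; V_A = Σ kqᵢ/rᵢ = -442 V.
At B: distances to the source charges are 2.55 m, 2.14 m, 1.66 m; V_B = Σ kqᵢ/rᵢ = -19.0 V.
ΔV = V_B − V_A = 423 V.
W_ext = qΔV = (-4.49×10⁻⁹ C)(423 V) = -1.90×10⁻⁶ J.

-1.90×10⁻⁶ J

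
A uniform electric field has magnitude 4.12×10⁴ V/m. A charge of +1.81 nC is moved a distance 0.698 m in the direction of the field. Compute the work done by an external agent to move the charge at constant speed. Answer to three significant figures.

-5.21×10⁻⁵ J

The potential change for a displacement 0.698 m in the direction of the field is ΔV = −Ed = -2.88×10⁴ V.
W_ext = qΔV = -5.21×10⁻⁵ J.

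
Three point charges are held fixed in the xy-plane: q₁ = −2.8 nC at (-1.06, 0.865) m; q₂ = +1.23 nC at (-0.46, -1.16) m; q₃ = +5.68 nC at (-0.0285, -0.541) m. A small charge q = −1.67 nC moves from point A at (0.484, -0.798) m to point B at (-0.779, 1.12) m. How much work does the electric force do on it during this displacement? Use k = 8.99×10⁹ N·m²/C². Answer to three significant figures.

The work done by the electric force is W_field = −ΔU = −q(V_B − V_A) = q(V_A − V_B).
At A: distances to the source charges are 2.27 m, 1.01 m, 0.573 m; V_A = Σ kqᵢ/rᵢ = 88.9 V.
At B: distances to the source charges are 0.379 m, 2.30 m, 1.82 m; V_B = Σ kqᵢ/rᵢ = -33.5 V.
ΔV = V_B − V_A = -122 V.
W_field = −qΔV = −(-1.67×10⁻⁹ C)(-122 V) = -2.04×10⁻⁷ J.

-2.04×10⁻⁷ J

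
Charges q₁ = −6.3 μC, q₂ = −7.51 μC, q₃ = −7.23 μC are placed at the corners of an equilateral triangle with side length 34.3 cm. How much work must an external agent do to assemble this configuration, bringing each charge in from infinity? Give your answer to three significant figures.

3.86 J

The assembly work is the sum of pairwise potential energies, U = Σ_{i<j} kqᵢqⱼ/rᵢⱼ.
All three pair separations equal the side length, 0.343 m.
U = (1.24) + (1.19) + (1.42) = 3.86 J.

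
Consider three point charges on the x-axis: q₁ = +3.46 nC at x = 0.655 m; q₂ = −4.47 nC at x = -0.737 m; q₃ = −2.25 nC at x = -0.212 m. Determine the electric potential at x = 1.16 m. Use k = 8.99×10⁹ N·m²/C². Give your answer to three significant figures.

25.7 V

The total potential is the scalar sum of each charge's contribution, V = Σ kqᵢ/rᵢ.
Distances from the field point to each charge: r₁ = 0.505 m, r₂ = 1.90 m, r₃ = 1.37 m.
V = k[(3.46×10⁻⁹)/(0.505) + (-4.47×10⁻⁹)/(1.90) + (-2.25×10⁻⁹)/(1.37)] = 25.7 V.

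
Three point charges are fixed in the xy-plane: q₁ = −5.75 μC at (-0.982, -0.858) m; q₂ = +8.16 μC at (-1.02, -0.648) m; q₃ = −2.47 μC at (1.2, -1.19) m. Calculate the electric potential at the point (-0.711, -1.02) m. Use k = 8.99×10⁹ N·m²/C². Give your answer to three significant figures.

-2.36×10⁴ V

The total potential is the scalar sum of each charge's contribution, V = Σ kqᵢ/rᵢ.
Distances from the field point to each charge: r₁ = 0.316 m, r₂ = 0.484 m, r₃ = 1.92 m.
V = k[(-5.75×10⁻⁶)/(0.316) + (8.16×10⁻⁶)/(0.484) + (-2.47×10⁻⁶)/(1.92)] = -2.36×10⁴ V.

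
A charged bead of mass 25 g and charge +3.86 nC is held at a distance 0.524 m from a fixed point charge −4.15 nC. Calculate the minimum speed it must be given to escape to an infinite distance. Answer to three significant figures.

4.69×10⁻³ m/s

To just escape, total mechanical energy must reach zero at infinity: ½mv²_min + U = 0, so ½mv²_min = −U = |kQq|/r.
|U| = |kQq|/r = (8.99×10⁹ N·m²/C²)(4.15×10⁻⁹)(3.86×10⁻⁹)/(0.524) = 2.75×10⁻⁷ J.
v_min = √(2|U|/m) = √(2·2.75×10⁻⁷/0.0250) = 4.69×10⁻³ m/s.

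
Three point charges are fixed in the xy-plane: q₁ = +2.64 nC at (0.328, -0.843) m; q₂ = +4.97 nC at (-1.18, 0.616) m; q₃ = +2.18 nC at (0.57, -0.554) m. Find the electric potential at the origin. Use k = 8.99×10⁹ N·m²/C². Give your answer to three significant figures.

84.5 V

The total potential is the scalar sum of each charge's contribution, V = Σ kqᵢ/rᵢ.
Distances from the field point to each charge: r₁ = 0.905 m, r₂ = 1.33 m, r₃ = 0.795 m.
V = k[(2.64×10⁻⁹)/(0.905) + (4.97×10⁻⁹)/(1.33) + (2.18×10⁻⁹)/(0.795)] = 84.5 V.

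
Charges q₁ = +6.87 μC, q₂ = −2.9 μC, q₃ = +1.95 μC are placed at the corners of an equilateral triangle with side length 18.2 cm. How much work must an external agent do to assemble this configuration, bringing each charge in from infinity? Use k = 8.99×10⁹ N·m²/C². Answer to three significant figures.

-0.602 J

The work to assemble the configuration equals its total potential energy, U = Σ kqᵢqⱼ/rᵢⱼ over all pairs.
All three pair separations equal the side length, 0.182 m.
U = (-0.984) + (0.662) + (-0.279) = -0.602 J.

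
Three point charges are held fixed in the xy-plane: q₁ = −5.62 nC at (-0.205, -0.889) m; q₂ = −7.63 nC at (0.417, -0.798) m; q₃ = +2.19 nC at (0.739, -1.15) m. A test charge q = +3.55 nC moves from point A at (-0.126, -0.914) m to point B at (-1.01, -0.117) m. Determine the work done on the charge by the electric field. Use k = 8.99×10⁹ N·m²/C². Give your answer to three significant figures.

The work done by the electric force is W_field = −ΔU = −q(V_B − V_A) = q(V_A − V_B).
At A: distances to the source charges are 0.0829 m, 0.555 m, 0.897 m; V_A = Σ kqᵢ/rᵢ = -711 V.
At B: distances to the source charges are 1.12 m, 1.58 m, 2.03 m; V_B = Σ kqᵢ/rᵢ = -79.0 V.
ΔV = V_B − V_A = 632 V.
W_field = −qΔV = −(3.55×10⁻⁹ C)(632 V) = -2.24×10⁻⁶ J.

-2.24×10⁻⁶ J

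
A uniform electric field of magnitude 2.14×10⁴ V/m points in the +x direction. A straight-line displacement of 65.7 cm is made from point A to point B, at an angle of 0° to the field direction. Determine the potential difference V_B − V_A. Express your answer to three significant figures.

Only the component of displacement along E changes the potential: ΔV = −E·d·cosθ.
ΔV = −(2.14×10⁴ V/m)(0.657 m)cos0° = -1.41×10⁴ V.

-1.41×10⁴ V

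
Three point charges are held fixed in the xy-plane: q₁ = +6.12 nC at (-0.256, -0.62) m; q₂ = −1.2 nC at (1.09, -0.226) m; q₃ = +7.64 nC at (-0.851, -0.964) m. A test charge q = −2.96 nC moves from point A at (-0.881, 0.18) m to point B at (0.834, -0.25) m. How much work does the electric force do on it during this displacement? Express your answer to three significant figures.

-1.94×10⁻⁷ J

The work done by the electric force is W_field = −ΔU = −q(V_B − V_A) = q(V_A − V_B).
At A: distances to the source charges are 1.02 m, 2.01 m, 1.14 m; V_A = Σ kqᵢ/rᵢ = 109 V.
At B: distances to the source charges are 1.15 m, 0.257 m, 1.83 m; V_B = Σ kqᵢ/rᵢ = 43.4 V.
ΔV = V_B − V_A = -65.5 V.
W_field = −qΔV = −(-2.96×10⁻⁹ C)(-65.5 V) = -1.94×10⁻⁷ J.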